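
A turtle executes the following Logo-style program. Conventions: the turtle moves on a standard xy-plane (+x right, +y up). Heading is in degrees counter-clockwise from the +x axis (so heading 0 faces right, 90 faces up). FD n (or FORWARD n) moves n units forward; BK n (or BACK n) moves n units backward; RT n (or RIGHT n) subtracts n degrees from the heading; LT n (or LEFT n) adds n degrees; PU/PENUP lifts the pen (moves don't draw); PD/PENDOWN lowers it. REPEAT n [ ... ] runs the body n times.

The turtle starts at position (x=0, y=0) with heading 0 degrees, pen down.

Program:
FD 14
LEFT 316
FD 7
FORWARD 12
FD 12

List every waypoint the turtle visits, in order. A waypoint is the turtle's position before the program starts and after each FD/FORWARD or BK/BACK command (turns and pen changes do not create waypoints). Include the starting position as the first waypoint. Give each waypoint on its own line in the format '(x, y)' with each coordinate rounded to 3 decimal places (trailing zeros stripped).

Answer: (0, 0)
(14, 0)
(19.035, -4.863)
(27.667, -13.199)
(36.3, -21.534)

Derivation:
Executing turtle program step by step:
Start: pos=(0,0), heading=0, pen down
FD 14: (0,0) -> (14,0) [heading=0, draw]
LT 316: heading 0 -> 316
FD 7: (14,0) -> (19.035,-4.863) [heading=316, draw]
FD 12: (19.035,-4.863) -> (27.667,-13.199) [heading=316, draw]
FD 12: (27.667,-13.199) -> (36.3,-21.534) [heading=316, draw]
Final: pos=(36.3,-21.534), heading=316, 4 segment(s) drawn
Waypoints (5 total):
(0, 0)
(14, 0)
(19.035, -4.863)
(27.667, -13.199)
(36.3, -21.534)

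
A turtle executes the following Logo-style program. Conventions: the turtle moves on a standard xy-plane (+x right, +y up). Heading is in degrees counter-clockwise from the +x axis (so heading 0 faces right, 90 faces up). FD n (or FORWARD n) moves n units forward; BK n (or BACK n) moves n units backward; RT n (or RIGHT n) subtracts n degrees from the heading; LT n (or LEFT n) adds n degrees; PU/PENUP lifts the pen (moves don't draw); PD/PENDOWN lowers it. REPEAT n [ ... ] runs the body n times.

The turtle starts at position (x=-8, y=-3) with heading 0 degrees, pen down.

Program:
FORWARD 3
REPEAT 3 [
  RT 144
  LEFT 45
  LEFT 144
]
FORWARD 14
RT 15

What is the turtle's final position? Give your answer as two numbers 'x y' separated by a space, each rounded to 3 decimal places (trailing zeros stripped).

Executing turtle program step by step:
Start: pos=(-8,-3), heading=0, pen down
FD 3: (-8,-3) -> (-5,-3) [heading=0, draw]
REPEAT 3 [
  -- iteration 1/3 --
  RT 144: heading 0 -> 216
  LT 45: heading 216 -> 261
  LT 144: heading 261 -> 45
  -- iteration 2/3 --
  RT 144: heading 45 -> 261
  LT 45: heading 261 -> 306
  LT 144: heading 306 -> 90
  -- iteration 3/3 --
  RT 144: heading 90 -> 306
  LT 45: heading 306 -> 351
  LT 144: heading 351 -> 135
]
FD 14: (-5,-3) -> (-14.899,6.899) [heading=135, draw]
RT 15: heading 135 -> 120
Final: pos=(-14.899,6.899), heading=120, 2 segment(s) drawn

Answer: -14.899 6.899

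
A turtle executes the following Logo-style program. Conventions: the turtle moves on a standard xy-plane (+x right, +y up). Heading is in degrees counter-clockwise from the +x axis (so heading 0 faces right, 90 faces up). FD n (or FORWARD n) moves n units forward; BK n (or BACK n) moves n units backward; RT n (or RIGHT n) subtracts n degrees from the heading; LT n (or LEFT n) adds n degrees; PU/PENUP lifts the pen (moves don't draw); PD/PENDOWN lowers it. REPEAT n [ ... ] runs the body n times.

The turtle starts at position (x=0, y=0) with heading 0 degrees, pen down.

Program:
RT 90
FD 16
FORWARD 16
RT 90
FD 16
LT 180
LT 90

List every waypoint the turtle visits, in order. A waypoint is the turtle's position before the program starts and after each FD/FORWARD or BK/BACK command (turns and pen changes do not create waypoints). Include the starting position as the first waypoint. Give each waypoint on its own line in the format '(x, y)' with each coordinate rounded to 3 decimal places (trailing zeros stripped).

Answer: (0, 0)
(0, -16)
(0, -32)
(-16, -32)

Derivation:
Executing turtle program step by step:
Start: pos=(0,0), heading=0, pen down
RT 90: heading 0 -> 270
FD 16: (0,0) -> (0,-16) [heading=270, draw]
FD 16: (0,-16) -> (0,-32) [heading=270, draw]
RT 90: heading 270 -> 180
FD 16: (0,-32) -> (-16,-32) [heading=180, draw]
LT 180: heading 180 -> 0
LT 90: heading 0 -> 90
Final: pos=(-16,-32), heading=90, 3 segment(s) drawn
Waypoints (4 total):
(0, 0)
(0, -16)
(0, -32)
(-16, -32)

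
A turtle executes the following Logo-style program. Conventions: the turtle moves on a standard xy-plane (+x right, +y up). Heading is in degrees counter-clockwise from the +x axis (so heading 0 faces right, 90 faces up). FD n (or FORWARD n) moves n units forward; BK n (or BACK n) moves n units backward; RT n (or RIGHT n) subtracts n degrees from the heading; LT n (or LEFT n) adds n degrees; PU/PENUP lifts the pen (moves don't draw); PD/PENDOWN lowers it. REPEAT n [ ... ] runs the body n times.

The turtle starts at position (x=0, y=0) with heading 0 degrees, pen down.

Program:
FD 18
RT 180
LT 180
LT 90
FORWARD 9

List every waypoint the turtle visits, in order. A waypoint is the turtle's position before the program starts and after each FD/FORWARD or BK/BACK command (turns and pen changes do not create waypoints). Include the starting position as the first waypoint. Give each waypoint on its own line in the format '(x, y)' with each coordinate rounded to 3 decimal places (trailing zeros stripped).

Executing turtle program step by step:
Start: pos=(0,0), heading=0, pen down
FD 18: (0,0) -> (18,0) [heading=0, draw]
RT 180: heading 0 -> 180
LT 180: heading 180 -> 0
LT 90: heading 0 -> 90
FD 9: (18,0) -> (18,9) [heading=90, draw]
Final: pos=(18,9), heading=90, 2 segment(s) drawn
Waypoints (3 total):
(0, 0)
(18, 0)
(18, 9)

Answer: (0, 0)
(18, 0)
(18, 9)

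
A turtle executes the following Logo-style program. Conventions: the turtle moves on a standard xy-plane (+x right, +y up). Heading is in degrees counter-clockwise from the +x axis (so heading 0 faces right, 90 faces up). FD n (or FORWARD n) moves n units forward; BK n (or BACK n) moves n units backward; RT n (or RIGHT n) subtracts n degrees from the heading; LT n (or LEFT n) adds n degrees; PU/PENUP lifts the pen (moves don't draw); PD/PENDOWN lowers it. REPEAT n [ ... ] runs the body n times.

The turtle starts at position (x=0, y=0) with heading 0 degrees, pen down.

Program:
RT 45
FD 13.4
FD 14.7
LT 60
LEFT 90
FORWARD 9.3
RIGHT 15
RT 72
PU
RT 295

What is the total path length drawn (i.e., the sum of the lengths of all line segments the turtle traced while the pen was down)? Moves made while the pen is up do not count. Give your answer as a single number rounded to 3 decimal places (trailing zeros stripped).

Answer: 37.4

Derivation:
Executing turtle program step by step:
Start: pos=(0,0), heading=0, pen down
RT 45: heading 0 -> 315
FD 13.4: (0,0) -> (9.475,-9.475) [heading=315, draw]
FD 14.7: (9.475,-9.475) -> (19.87,-19.87) [heading=315, draw]
LT 60: heading 315 -> 15
LT 90: heading 15 -> 105
FD 9.3: (19.87,-19.87) -> (17.463,-10.887) [heading=105, draw]
RT 15: heading 105 -> 90
RT 72: heading 90 -> 18
PU: pen up
RT 295: heading 18 -> 83
Final: pos=(17.463,-10.887), heading=83, 3 segment(s) drawn

Segment lengths:
  seg 1: (0,0) -> (9.475,-9.475), length = 13.4
  seg 2: (9.475,-9.475) -> (19.87,-19.87), length = 14.7
  seg 3: (19.87,-19.87) -> (17.463,-10.887), length = 9.3
Total = 37.4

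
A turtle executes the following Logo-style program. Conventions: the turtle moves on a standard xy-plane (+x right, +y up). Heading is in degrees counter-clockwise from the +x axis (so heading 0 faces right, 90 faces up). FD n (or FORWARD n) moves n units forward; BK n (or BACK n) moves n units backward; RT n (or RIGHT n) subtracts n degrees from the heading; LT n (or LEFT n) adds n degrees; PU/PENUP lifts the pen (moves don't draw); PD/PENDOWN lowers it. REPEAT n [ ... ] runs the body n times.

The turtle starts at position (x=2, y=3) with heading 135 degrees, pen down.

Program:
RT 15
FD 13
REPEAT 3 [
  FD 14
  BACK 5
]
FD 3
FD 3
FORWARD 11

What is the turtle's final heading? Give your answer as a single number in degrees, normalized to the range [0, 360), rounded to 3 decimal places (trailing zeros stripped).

Executing turtle program step by step:
Start: pos=(2,3), heading=135, pen down
RT 15: heading 135 -> 120
FD 13: (2,3) -> (-4.5,14.258) [heading=120, draw]
REPEAT 3 [
  -- iteration 1/3 --
  FD 14: (-4.5,14.258) -> (-11.5,26.383) [heading=120, draw]
  BK 5: (-11.5,26.383) -> (-9,22.053) [heading=120, draw]
  -- iteration 2/3 --
  FD 14: (-9,22.053) -> (-16,34.177) [heading=120, draw]
  BK 5: (-16,34.177) -> (-13.5,29.847) [heading=120, draw]
  -- iteration 3/3 --
  FD 14: (-13.5,29.847) -> (-20.5,41.971) [heading=120, draw]
  BK 5: (-20.5,41.971) -> (-18,37.641) [heading=120, draw]
]
FD 3: (-18,37.641) -> (-19.5,40.239) [heading=120, draw]
FD 3: (-19.5,40.239) -> (-21,42.837) [heading=120, draw]
FD 11: (-21,42.837) -> (-26.5,52.363) [heading=120, draw]
Final: pos=(-26.5,52.363), heading=120, 10 segment(s) drawn

Answer: 120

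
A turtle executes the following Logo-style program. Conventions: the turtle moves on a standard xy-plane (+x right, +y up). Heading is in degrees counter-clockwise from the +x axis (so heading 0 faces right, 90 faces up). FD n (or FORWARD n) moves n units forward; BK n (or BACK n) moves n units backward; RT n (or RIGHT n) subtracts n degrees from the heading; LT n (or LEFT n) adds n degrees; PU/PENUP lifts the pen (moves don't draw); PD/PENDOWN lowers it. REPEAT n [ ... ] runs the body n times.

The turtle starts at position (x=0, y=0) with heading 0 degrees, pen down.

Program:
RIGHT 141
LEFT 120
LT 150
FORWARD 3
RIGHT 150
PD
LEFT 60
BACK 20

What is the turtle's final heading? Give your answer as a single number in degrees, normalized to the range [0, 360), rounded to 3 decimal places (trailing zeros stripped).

Executing turtle program step by step:
Start: pos=(0,0), heading=0, pen down
RT 141: heading 0 -> 219
LT 120: heading 219 -> 339
LT 150: heading 339 -> 129
FD 3: (0,0) -> (-1.888,2.331) [heading=129, draw]
RT 150: heading 129 -> 339
PD: pen down
LT 60: heading 339 -> 39
BK 20: (-1.888,2.331) -> (-17.431,-10.255) [heading=39, draw]
Final: pos=(-17.431,-10.255), heading=39, 2 segment(s) drawn

Answer: 39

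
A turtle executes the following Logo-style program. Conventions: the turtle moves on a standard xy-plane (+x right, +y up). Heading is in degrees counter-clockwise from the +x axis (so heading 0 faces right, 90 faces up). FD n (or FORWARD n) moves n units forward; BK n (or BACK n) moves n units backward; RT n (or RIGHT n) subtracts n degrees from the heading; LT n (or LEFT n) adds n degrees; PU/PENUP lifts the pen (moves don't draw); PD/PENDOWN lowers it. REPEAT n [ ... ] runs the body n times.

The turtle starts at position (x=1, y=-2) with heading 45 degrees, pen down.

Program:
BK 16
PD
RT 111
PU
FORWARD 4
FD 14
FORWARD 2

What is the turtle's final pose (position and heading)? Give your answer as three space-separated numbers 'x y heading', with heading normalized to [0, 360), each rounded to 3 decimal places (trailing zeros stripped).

Executing turtle program step by step:
Start: pos=(1,-2), heading=45, pen down
BK 16: (1,-2) -> (-10.314,-13.314) [heading=45, draw]
PD: pen down
RT 111: heading 45 -> 294
PU: pen up
FD 4: (-10.314,-13.314) -> (-8.687,-16.968) [heading=294, move]
FD 14: (-8.687,-16.968) -> (-2.992,-29.758) [heading=294, move]
FD 2: (-2.992,-29.758) -> (-2.179,-31.585) [heading=294, move]
Final: pos=(-2.179,-31.585), heading=294, 1 segment(s) drawn

Answer: -2.179 -31.585 294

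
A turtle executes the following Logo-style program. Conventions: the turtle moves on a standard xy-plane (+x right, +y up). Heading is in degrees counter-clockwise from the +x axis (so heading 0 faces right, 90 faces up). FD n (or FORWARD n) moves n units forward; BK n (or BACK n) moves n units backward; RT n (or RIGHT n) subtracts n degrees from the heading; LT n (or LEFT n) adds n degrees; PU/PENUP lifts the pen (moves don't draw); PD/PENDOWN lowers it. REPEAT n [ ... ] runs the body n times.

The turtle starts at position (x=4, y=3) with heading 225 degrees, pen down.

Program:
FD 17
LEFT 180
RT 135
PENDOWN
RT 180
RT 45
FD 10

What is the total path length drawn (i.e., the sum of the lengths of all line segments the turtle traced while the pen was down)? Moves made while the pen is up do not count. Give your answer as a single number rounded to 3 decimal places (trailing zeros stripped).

Answer: 27

Derivation:
Executing turtle program step by step:
Start: pos=(4,3), heading=225, pen down
FD 17: (4,3) -> (-8.021,-9.021) [heading=225, draw]
LT 180: heading 225 -> 45
RT 135: heading 45 -> 270
PD: pen down
RT 180: heading 270 -> 90
RT 45: heading 90 -> 45
FD 10: (-8.021,-9.021) -> (-0.95,-1.95) [heading=45, draw]
Final: pos=(-0.95,-1.95), heading=45, 2 segment(s) drawn

Segment lengths:
  seg 1: (4,3) -> (-8.021,-9.021), length = 17
  seg 2: (-8.021,-9.021) -> (-0.95,-1.95), length = 10
Total = 27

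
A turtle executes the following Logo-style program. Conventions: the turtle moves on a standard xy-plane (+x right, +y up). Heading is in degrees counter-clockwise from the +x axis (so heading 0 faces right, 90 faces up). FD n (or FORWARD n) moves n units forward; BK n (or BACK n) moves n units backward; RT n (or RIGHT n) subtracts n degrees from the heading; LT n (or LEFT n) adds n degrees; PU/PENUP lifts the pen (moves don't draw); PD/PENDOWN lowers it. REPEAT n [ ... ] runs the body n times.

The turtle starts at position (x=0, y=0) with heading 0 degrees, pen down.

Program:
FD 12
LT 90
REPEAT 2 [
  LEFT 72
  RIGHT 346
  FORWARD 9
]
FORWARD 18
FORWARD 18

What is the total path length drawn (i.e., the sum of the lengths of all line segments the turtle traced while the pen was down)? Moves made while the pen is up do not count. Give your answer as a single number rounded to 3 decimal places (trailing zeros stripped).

Executing turtle program step by step:
Start: pos=(0,0), heading=0, pen down
FD 12: (0,0) -> (12,0) [heading=0, draw]
LT 90: heading 0 -> 90
REPEAT 2 [
  -- iteration 1/2 --
  LT 72: heading 90 -> 162
  RT 346: heading 162 -> 176
  FD 9: (12,0) -> (3.022,0.628) [heading=176, draw]
  -- iteration 2/2 --
  LT 72: heading 176 -> 248
  RT 346: heading 248 -> 262
  FD 9: (3.022,0.628) -> (1.769,-8.285) [heading=262, draw]
]
FD 18: (1.769,-8.285) -> (-0.736,-26.109) [heading=262, draw]
FD 18: (-0.736,-26.109) -> (-3.241,-43.934) [heading=262, draw]
Final: pos=(-3.241,-43.934), heading=262, 5 segment(s) drawn

Segment lengths:
  seg 1: (0,0) -> (12,0), length = 12
  seg 2: (12,0) -> (3.022,0.628), length = 9
  seg 3: (3.022,0.628) -> (1.769,-8.285), length = 9
  seg 4: (1.769,-8.285) -> (-0.736,-26.109), length = 18
  seg 5: (-0.736,-26.109) -> (-3.241,-43.934), length = 18
Total = 66

Answer: 66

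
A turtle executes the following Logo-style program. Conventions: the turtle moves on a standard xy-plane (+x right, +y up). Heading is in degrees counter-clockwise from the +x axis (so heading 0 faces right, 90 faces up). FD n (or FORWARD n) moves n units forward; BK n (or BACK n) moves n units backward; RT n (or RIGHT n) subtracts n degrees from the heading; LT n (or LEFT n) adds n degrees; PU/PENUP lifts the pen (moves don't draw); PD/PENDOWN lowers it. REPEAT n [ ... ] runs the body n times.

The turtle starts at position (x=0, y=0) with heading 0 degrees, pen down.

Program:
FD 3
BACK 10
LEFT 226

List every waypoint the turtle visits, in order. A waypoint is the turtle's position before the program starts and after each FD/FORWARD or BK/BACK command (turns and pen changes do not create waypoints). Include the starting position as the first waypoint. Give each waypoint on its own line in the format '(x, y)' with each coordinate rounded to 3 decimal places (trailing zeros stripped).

Executing turtle program step by step:
Start: pos=(0,0), heading=0, pen down
FD 3: (0,0) -> (3,0) [heading=0, draw]
BK 10: (3,0) -> (-7,0) [heading=0, draw]
LT 226: heading 0 -> 226
Final: pos=(-7,0), heading=226, 2 segment(s) drawn
Waypoints (3 total):
(0, 0)
(3, 0)
(-7, 0)

Answer: (0, 0)
(3, 0)
(-7, 0)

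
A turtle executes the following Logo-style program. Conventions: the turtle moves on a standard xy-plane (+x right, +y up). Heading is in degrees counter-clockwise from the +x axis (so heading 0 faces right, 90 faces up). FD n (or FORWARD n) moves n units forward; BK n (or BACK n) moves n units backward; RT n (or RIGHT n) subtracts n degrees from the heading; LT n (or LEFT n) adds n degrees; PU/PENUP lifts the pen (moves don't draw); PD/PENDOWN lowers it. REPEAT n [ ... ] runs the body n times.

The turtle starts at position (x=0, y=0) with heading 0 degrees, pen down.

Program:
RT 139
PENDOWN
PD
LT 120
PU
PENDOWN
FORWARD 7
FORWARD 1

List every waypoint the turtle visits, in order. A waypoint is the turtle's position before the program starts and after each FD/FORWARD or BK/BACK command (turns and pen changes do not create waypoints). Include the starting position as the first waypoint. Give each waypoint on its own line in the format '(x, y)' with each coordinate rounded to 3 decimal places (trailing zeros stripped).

Answer: (0, 0)
(6.619, -2.279)
(7.564, -2.605)

Derivation:
Executing turtle program step by step:
Start: pos=(0,0), heading=0, pen down
RT 139: heading 0 -> 221
PD: pen down
PD: pen down
LT 120: heading 221 -> 341
PU: pen up
PD: pen down
FD 7: (0,0) -> (6.619,-2.279) [heading=341, draw]
FD 1: (6.619,-2.279) -> (7.564,-2.605) [heading=341, draw]
Final: pos=(7.564,-2.605), heading=341, 2 segment(s) drawn
Waypoints (3 total):
(0, 0)
(6.619, -2.279)
(7.564, -2.605)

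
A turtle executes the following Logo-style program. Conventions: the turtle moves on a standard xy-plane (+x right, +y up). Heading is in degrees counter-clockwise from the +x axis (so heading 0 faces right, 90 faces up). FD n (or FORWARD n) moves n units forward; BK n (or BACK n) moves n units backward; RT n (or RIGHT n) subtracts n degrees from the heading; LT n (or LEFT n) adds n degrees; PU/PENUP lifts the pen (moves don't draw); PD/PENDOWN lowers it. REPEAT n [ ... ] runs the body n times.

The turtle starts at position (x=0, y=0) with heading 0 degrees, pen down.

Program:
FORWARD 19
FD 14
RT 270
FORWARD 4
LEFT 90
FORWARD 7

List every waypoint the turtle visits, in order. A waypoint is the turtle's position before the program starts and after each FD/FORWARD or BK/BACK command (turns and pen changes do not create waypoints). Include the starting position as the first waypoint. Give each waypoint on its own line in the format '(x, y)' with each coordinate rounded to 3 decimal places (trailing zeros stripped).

Executing turtle program step by step:
Start: pos=(0,0), heading=0, pen down
FD 19: (0,0) -> (19,0) [heading=0, draw]
FD 14: (19,0) -> (33,0) [heading=0, draw]
RT 270: heading 0 -> 90
FD 4: (33,0) -> (33,4) [heading=90, draw]
LT 90: heading 90 -> 180
FD 7: (33,4) -> (26,4) [heading=180, draw]
Final: pos=(26,4), heading=180, 4 segment(s) drawn
Waypoints (5 total):
(0, 0)
(19, 0)
(33, 0)
(33, 4)
(26, 4)

Answer: (0, 0)
(19, 0)
(33, 0)
(33, 4)
(26, 4)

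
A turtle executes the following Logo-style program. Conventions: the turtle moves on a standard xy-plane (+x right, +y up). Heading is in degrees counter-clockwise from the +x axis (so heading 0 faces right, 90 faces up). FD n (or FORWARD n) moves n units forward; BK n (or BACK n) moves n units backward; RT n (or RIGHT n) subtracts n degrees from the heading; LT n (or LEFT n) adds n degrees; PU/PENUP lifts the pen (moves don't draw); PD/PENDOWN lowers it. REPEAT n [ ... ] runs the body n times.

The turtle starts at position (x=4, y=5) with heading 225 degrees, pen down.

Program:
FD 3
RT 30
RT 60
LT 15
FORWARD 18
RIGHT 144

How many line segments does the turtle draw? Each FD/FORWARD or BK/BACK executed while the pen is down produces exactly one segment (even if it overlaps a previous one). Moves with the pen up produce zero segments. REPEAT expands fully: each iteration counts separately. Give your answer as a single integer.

Executing turtle program step by step:
Start: pos=(4,5), heading=225, pen down
FD 3: (4,5) -> (1.879,2.879) [heading=225, draw]
RT 30: heading 225 -> 195
RT 60: heading 195 -> 135
LT 15: heading 135 -> 150
FD 18: (1.879,2.879) -> (-13.71,11.879) [heading=150, draw]
RT 144: heading 150 -> 6
Final: pos=(-13.71,11.879), heading=6, 2 segment(s) drawn
Segments drawn: 2

Answer: 2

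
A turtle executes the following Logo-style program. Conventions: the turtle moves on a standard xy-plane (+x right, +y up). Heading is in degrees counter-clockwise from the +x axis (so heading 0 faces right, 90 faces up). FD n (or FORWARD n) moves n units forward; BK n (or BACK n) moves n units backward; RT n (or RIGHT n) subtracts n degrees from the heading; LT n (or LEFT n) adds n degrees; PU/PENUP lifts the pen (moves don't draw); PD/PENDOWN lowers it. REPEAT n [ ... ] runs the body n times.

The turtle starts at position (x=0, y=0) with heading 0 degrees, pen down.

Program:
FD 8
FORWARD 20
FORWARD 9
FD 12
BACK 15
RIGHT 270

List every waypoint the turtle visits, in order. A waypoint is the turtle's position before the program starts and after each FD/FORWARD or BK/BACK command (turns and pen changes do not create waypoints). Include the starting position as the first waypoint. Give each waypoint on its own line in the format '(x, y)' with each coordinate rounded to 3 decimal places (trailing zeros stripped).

Executing turtle program step by step:
Start: pos=(0,0), heading=0, pen down
FD 8: (0,0) -> (8,0) [heading=0, draw]
FD 20: (8,0) -> (28,0) [heading=0, draw]
FD 9: (28,0) -> (37,0) [heading=0, draw]
FD 12: (37,0) -> (49,0) [heading=0, draw]
BK 15: (49,0) -> (34,0) [heading=0, draw]
RT 270: heading 0 -> 90
Final: pos=(34,0), heading=90, 5 segment(s) drawn
Waypoints (6 total):
(0, 0)
(8, 0)
(28, 0)
(37, 0)
(49, 0)
(34, 0)

Answer: (0, 0)
(8, 0)
(28, 0)
(37, 0)
(49, 0)
(34, 0)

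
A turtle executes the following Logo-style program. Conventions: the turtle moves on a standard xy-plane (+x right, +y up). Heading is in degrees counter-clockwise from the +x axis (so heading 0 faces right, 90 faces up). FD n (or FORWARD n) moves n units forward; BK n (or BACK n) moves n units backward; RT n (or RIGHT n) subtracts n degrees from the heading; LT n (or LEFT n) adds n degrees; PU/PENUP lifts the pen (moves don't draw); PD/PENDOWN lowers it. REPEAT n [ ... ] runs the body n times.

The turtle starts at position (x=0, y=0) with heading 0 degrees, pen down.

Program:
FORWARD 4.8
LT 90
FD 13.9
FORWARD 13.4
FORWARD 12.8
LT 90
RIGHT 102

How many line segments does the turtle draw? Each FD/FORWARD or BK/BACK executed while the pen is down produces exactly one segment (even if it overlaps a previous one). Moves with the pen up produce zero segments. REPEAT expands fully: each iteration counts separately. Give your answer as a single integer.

Answer: 4

Derivation:
Executing turtle program step by step:
Start: pos=(0,0), heading=0, pen down
FD 4.8: (0,0) -> (4.8,0) [heading=0, draw]
LT 90: heading 0 -> 90
FD 13.9: (4.8,0) -> (4.8,13.9) [heading=90, draw]
FD 13.4: (4.8,13.9) -> (4.8,27.3) [heading=90, draw]
FD 12.8: (4.8,27.3) -> (4.8,40.1) [heading=90, draw]
LT 90: heading 90 -> 180
RT 102: heading 180 -> 78
Final: pos=(4.8,40.1), heading=78, 4 segment(s) drawn
Segments drawn: 4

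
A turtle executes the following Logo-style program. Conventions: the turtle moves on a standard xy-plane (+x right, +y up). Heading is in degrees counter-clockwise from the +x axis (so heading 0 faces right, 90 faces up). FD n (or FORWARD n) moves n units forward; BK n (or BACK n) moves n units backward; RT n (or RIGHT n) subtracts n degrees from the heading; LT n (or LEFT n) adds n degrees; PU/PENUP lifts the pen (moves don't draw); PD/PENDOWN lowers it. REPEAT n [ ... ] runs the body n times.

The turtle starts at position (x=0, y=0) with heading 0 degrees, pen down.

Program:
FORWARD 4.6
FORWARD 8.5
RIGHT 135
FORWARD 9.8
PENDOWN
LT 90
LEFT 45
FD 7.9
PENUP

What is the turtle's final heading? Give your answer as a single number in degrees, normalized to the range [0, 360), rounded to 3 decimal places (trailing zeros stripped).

Executing turtle program step by step:
Start: pos=(0,0), heading=0, pen down
FD 4.6: (0,0) -> (4.6,0) [heading=0, draw]
FD 8.5: (4.6,0) -> (13.1,0) [heading=0, draw]
RT 135: heading 0 -> 225
FD 9.8: (13.1,0) -> (6.17,-6.93) [heading=225, draw]
PD: pen down
LT 90: heading 225 -> 315
LT 45: heading 315 -> 0
FD 7.9: (6.17,-6.93) -> (14.07,-6.93) [heading=0, draw]
PU: pen up
Final: pos=(14.07,-6.93), heading=0, 4 segment(s) drawn

Answer: 0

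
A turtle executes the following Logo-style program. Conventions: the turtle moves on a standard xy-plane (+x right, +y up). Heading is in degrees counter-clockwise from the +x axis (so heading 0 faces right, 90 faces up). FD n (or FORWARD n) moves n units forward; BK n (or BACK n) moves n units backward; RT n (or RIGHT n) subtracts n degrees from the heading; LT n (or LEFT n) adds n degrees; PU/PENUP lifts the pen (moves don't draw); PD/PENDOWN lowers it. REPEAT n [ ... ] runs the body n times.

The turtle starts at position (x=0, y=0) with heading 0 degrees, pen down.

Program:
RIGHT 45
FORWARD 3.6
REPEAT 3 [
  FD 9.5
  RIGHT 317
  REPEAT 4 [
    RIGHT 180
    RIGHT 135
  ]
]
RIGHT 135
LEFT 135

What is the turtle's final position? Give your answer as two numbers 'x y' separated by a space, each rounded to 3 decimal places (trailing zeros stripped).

Answer: 6.939 -2.699

Derivation:
Executing turtle program step by step:
Start: pos=(0,0), heading=0, pen down
RT 45: heading 0 -> 315
FD 3.6: (0,0) -> (2.546,-2.546) [heading=315, draw]
REPEAT 3 [
  -- iteration 1/3 --
  FD 9.5: (2.546,-2.546) -> (9.263,-9.263) [heading=315, draw]
  RT 317: heading 315 -> 358
  REPEAT 4 [
    -- iteration 1/4 --
    RT 180: heading 358 -> 178
    RT 135: heading 178 -> 43
    -- iteration 2/4 --
    RT 180: heading 43 -> 223
    RT 135: heading 223 -> 88
    -- iteration 3/4 --
    RT 180: heading 88 -> 268
    RT 135: heading 268 -> 133
    -- iteration 4/4 --
    RT 180: heading 133 -> 313
    RT 135: heading 313 -> 178
  ]
  -- iteration 2/3 --
  FD 9.5: (9.263,-9.263) -> (-0.231,-8.932) [heading=178, draw]
  RT 317: heading 178 -> 221
  REPEAT 4 [
    -- iteration 1/4 --
    RT 180: heading 221 -> 41
    RT 135: heading 41 -> 266
    -- iteration 2/4 --
    RT 180: heading 266 -> 86
    RT 135: heading 86 -> 311
    -- iteration 3/4 --
    RT 180: heading 311 -> 131
    RT 135: heading 131 -> 356
    -- iteration 4/4 --
    RT 180: heading 356 -> 176
    RT 135: heading 176 -> 41
  ]
  -- iteration 3/3 --
  FD 9.5: (-0.231,-8.932) -> (6.939,-2.699) [heading=41, draw]
  RT 317: heading 41 -> 84
  REPEAT 4 [
    -- iteration 1/4 --
    RT 180: heading 84 -> 264
    RT 135: heading 264 -> 129
    -- iteration 2/4 --
    RT 180: heading 129 -> 309
    RT 135: heading 309 -> 174
    -- iteration 3/4 --
    RT 180: heading 174 -> 354
    RT 135: heading 354 -> 219
    -- iteration 4/4 --
    RT 180: heading 219 -> 39
    RT 135: heading 39 -> 264
  ]
]
RT 135: heading 264 -> 129
LT 135: heading 129 -> 264
Final: pos=(6.939,-2.699), heading=264, 4 segment(s) drawn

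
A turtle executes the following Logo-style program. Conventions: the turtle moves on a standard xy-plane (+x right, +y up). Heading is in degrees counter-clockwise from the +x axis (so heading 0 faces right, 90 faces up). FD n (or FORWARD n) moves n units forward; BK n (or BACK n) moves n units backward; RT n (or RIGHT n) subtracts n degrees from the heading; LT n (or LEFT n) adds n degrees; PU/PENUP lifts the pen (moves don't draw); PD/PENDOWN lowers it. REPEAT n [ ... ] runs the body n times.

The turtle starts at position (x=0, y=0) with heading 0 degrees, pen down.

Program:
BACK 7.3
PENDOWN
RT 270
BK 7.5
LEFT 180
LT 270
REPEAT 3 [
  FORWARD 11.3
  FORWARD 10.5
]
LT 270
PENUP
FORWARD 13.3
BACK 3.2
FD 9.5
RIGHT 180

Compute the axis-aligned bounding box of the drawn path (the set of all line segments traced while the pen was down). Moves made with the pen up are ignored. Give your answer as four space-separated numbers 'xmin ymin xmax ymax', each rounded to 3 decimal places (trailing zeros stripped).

Answer: -72.7 -7.5 0 0

Derivation:
Executing turtle program step by step:
Start: pos=(0,0), heading=0, pen down
BK 7.3: (0,0) -> (-7.3,0) [heading=0, draw]
PD: pen down
RT 270: heading 0 -> 90
BK 7.5: (-7.3,0) -> (-7.3,-7.5) [heading=90, draw]
LT 180: heading 90 -> 270
LT 270: heading 270 -> 180
REPEAT 3 [
  -- iteration 1/3 --
  FD 11.3: (-7.3,-7.5) -> (-18.6,-7.5) [heading=180, draw]
  FD 10.5: (-18.6,-7.5) -> (-29.1,-7.5) [heading=180, draw]
  -- iteration 2/3 --
  FD 11.3: (-29.1,-7.5) -> (-40.4,-7.5) [heading=180, draw]
  FD 10.5: (-40.4,-7.5) -> (-50.9,-7.5) [heading=180, draw]
  -- iteration 3/3 --
  FD 11.3: (-50.9,-7.5) -> (-62.2,-7.5) [heading=180, draw]
  FD 10.5: (-62.2,-7.5) -> (-72.7,-7.5) [heading=180, draw]
]
LT 270: heading 180 -> 90
PU: pen up
FD 13.3: (-72.7,-7.5) -> (-72.7,5.8) [heading=90, move]
BK 3.2: (-72.7,5.8) -> (-72.7,2.6) [heading=90, move]
FD 9.5: (-72.7,2.6) -> (-72.7,12.1) [heading=90, move]
RT 180: heading 90 -> 270
Final: pos=(-72.7,12.1), heading=270, 8 segment(s) drawn

Segment endpoints: x in {-72.7, -62.2, -50.9, -40.4, -29.1, -18.6, -7.3, -7.3, 0}, y in {-7.5, -7.5, -7.5, -7.5, -7.5, -7.5, -7.5, 0}
xmin=-72.7, ymin=-7.5, xmax=0, ymax=0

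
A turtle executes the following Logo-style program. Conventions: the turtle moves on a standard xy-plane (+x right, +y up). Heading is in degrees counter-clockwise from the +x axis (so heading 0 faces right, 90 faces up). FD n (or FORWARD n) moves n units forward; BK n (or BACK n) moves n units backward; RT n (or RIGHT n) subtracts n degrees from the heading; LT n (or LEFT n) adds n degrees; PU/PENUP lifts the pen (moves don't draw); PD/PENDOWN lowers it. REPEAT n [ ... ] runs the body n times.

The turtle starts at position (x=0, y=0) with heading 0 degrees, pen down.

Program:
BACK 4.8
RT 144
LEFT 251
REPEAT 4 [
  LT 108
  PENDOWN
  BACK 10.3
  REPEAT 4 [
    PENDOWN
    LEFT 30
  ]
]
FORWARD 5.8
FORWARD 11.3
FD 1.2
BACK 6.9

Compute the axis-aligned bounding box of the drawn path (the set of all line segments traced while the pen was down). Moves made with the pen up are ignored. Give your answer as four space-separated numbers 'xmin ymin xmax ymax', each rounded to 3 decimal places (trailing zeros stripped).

Answer: -4.8 -12.727 14.795 5.908

Derivation:
Executing turtle program step by step:
Start: pos=(0,0), heading=0, pen down
BK 4.8: (0,0) -> (-4.8,0) [heading=0, draw]
RT 144: heading 0 -> 216
LT 251: heading 216 -> 107
REPEAT 4 [
  -- iteration 1/4 --
  LT 108: heading 107 -> 215
  PD: pen down
  BK 10.3: (-4.8,0) -> (3.637,5.908) [heading=215, draw]
  REPEAT 4 [
    -- iteration 1/4 --
    PD: pen down
    LT 30: heading 215 -> 245
    -- iteration 2/4 --
    PD: pen down
    LT 30: heading 245 -> 275
    -- iteration 3/4 --
    PD: pen down
    LT 30: heading 275 -> 305
    -- iteration 4/4 --
    PD: pen down
    LT 30: heading 305 -> 335
  ]
  -- iteration 2/4 --
  LT 108: heading 335 -> 83
  PD: pen down
  BK 10.3: (3.637,5.908) -> (2.382,-4.315) [heading=83, draw]
  REPEAT 4 [
    -- iteration 1/4 --
    PD: pen down
    LT 30: heading 83 -> 113
    -- iteration 2/4 --
    PD: pen down
    LT 30: heading 113 -> 143
    -- iteration 3/4 --
    PD: pen down
    LT 30: heading 143 -> 173
    -- iteration 4/4 --
    PD: pen down
    LT 30: heading 173 -> 203
  ]
  -- iteration 3/4 --
  LT 108: heading 203 -> 311
  PD: pen down
  BK 10.3: (2.382,-4.315) -> (-4.375,3.458) [heading=311, draw]
  REPEAT 4 [
    -- iteration 1/4 --
    PD: pen down
    LT 30: heading 311 -> 341
    -- iteration 2/4 --
    PD: pen down
    LT 30: heading 341 -> 11
    -- iteration 3/4 --
    PD: pen down
    LT 30: heading 11 -> 41
    -- iteration 4/4 --
    PD: pen down
    LT 30: heading 41 -> 71
  ]
  -- iteration 4/4 --
  LT 108: heading 71 -> 179
  PD: pen down
  BK 10.3: (-4.375,3.458) -> (5.923,3.278) [heading=179, draw]
  REPEAT 4 [
    -- iteration 1/4 --
    PD: pen down
    LT 30: heading 179 -> 209
    -- iteration 2/4 --
    PD: pen down
    LT 30: heading 209 -> 239
    -- iteration 3/4 --
    PD: pen down
    LT 30: heading 239 -> 269
    -- iteration 4/4 --
    PD: pen down
    LT 30: heading 269 -> 299
  ]
]
FD 5.8: (5.923,3.278) -> (8.735,-1.794) [heading=299, draw]
FD 11.3: (8.735,-1.794) -> (14.213,-11.678) [heading=299, draw]
FD 1.2: (14.213,-11.678) -> (14.795,-12.727) [heading=299, draw]
BK 6.9: (14.795,-12.727) -> (11.45,-6.692) [heading=299, draw]
Final: pos=(11.45,-6.692), heading=299, 9 segment(s) drawn

Segment endpoints: x in {-4.8, -4.375, 0, 2.382, 3.637, 5.923, 8.735, 11.45, 14.213, 14.795}, y in {-12.727, -11.678, -6.692, -4.315, -1.794, 0, 3.278, 3.458, 5.908}
xmin=-4.8, ymin=-12.727, xmax=14.795, ymax=5.908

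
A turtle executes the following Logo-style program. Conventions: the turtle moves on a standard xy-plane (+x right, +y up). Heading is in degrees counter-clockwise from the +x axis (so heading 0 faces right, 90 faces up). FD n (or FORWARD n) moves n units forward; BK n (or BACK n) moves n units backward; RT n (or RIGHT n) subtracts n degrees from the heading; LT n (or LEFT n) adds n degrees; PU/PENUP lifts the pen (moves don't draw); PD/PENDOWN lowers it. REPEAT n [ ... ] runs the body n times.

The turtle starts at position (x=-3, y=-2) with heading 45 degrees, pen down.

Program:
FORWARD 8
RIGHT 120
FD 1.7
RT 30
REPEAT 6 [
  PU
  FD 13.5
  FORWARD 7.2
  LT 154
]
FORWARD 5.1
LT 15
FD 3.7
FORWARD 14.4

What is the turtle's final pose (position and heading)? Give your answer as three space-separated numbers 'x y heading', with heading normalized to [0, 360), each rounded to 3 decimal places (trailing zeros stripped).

Executing turtle program step by step:
Start: pos=(-3,-2), heading=45, pen down
FD 8: (-3,-2) -> (2.657,3.657) [heading=45, draw]
RT 120: heading 45 -> 285
FD 1.7: (2.657,3.657) -> (3.097,2.015) [heading=285, draw]
RT 30: heading 285 -> 255
REPEAT 6 [
  -- iteration 1/6 --
  PU: pen up
  FD 13.5: (3.097,2.015) -> (-0.397,-11.025) [heading=255, move]
  FD 7.2: (-0.397,-11.025) -> (-2.261,-17.98) [heading=255, move]
  LT 154: heading 255 -> 49
  -- iteration 2/6 --
  PU: pen up
  FD 13.5: (-2.261,-17.98) -> (6.596,-7.791) [heading=49, move]
  FD 7.2: (6.596,-7.791) -> (11.32,-2.357) [heading=49, move]
  LT 154: heading 49 -> 203
  -- iteration 3/6 --
  PU: pen up
  FD 13.5: (11.32,-2.357) -> (-1.107,-7.632) [heading=203, move]
  FD 7.2: (-1.107,-7.632) -> (-7.735,-10.446) [heading=203, move]
  LT 154: heading 203 -> 357
  -- iteration 4/6 --
  PU: pen up
  FD 13.5: (-7.735,-10.446) -> (5.747,-11.152) [heading=357, move]
  FD 7.2: (5.747,-11.152) -> (12.937,-11.529) [heading=357, move]
  LT 154: heading 357 -> 151
  -- iteration 5/6 --
  PU: pen up
  FD 13.5: (12.937,-11.529) -> (1.13,-4.984) [heading=151, move]
  FD 7.2: (1.13,-4.984) -> (-5.168,-1.493) [heading=151, move]
  LT 154: heading 151 -> 305
  -- iteration 6/6 --
  PU: pen up
  FD 13.5: (-5.168,-1.493) -> (2.576,-12.552) [heading=305, move]
  FD 7.2: (2.576,-12.552) -> (6.705,-18.45) [heading=305, move]
  LT 154: heading 305 -> 99
]
FD 5.1: (6.705,-18.45) -> (5.907,-13.413) [heading=99, move]
LT 15: heading 99 -> 114
FD 3.7: (5.907,-13.413) -> (4.403,-10.032) [heading=114, move]
FD 14.4: (4.403,-10.032) -> (-1.454,3.123) [heading=114, move]
Final: pos=(-1.454,3.123), heading=114, 2 segment(s) drawn

Answer: -1.454 3.123 114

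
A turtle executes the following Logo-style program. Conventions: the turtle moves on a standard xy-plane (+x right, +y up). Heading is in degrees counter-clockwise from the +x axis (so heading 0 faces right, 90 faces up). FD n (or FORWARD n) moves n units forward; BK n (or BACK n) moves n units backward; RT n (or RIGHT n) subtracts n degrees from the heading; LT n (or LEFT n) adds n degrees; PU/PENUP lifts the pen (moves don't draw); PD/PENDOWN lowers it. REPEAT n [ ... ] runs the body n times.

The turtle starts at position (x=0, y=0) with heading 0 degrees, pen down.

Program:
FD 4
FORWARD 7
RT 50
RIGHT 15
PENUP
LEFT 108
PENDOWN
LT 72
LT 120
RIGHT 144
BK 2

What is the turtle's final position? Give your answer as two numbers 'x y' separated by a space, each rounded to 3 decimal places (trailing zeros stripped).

Executing turtle program step by step:
Start: pos=(0,0), heading=0, pen down
FD 4: (0,0) -> (4,0) [heading=0, draw]
FD 7: (4,0) -> (11,0) [heading=0, draw]
RT 50: heading 0 -> 310
RT 15: heading 310 -> 295
PU: pen up
LT 108: heading 295 -> 43
PD: pen down
LT 72: heading 43 -> 115
LT 120: heading 115 -> 235
RT 144: heading 235 -> 91
BK 2: (11,0) -> (11.035,-2) [heading=91, draw]
Final: pos=(11.035,-2), heading=91, 3 segment(s) drawn

Answer: 11.035 -2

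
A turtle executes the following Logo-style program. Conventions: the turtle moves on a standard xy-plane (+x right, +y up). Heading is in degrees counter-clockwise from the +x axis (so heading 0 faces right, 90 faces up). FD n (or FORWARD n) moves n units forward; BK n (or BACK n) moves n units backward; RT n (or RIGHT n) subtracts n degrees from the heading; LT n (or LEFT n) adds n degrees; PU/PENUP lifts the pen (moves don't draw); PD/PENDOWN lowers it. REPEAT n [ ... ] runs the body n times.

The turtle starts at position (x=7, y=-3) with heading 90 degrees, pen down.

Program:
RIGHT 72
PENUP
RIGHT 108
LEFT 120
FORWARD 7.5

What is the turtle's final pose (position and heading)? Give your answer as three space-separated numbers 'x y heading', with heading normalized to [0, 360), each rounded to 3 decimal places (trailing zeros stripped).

Answer: 13.495 0.75 30

Derivation:
Executing turtle program step by step:
Start: pos=(7,-3), heading=90, pen down
RT 72: heading 90 -> 18
PU: pen up
RT 108: heading 18 -> 270
LT 120: heading 270 -> 30
FD 7.5: (7,-3) -> (13.495,0.75) [heading=30, move]
Final: pos=(13.495,0.75), heading=30, 0 segment(s) drawn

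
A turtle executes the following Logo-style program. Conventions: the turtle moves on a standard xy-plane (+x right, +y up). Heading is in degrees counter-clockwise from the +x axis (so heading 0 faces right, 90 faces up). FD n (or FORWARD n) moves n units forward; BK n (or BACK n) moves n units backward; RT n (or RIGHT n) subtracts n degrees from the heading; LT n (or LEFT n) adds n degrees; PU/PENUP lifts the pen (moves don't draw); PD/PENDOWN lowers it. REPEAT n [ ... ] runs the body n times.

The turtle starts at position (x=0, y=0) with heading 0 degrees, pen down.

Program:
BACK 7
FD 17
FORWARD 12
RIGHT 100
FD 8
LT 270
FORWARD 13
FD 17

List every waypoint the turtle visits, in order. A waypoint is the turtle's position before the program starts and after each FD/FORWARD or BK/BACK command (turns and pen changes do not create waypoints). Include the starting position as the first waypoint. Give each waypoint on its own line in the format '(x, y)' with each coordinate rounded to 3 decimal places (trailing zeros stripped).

Executing turtle program step by step:
Start: pos=(0,0), heading=0, pen down
BK 7: (0,0) -> (-7,0) [heading=0, draw]
FD 17: (-7,0) -> (10,0) [heading=0, draw]
FD 12: (10,0) -> (22,0) [heading=0, draw]
RT 100: heading 0 -> 260
FD 8: (22,0) -> (20.611,-7.878) [heading=260, draw]
LT 270: heading 260 -> 170
FD 13: (20.611,-7.878) -> (7.808,-5.621) [heading=170, draw]
FD 17: (7.808,-5.621) -> (-8.933,-2.669) [heading=170, draw]
Final: pos=(-8.933,-2.669), heading=170, 6 segment(s) drawn
Waypoints (7 total):
(0, 0)
(-7, 0)
(10, 0)
(22, 0)
(20.611, -7.878)
(7.808, -5.621)
(-8.933, -2.669)

Answer: (0, 0)
(-7, 0)
(10, 0)
(22, 0)
(20.611, -7.878)
(7.808, -5.621)
(-8.933, -2.669)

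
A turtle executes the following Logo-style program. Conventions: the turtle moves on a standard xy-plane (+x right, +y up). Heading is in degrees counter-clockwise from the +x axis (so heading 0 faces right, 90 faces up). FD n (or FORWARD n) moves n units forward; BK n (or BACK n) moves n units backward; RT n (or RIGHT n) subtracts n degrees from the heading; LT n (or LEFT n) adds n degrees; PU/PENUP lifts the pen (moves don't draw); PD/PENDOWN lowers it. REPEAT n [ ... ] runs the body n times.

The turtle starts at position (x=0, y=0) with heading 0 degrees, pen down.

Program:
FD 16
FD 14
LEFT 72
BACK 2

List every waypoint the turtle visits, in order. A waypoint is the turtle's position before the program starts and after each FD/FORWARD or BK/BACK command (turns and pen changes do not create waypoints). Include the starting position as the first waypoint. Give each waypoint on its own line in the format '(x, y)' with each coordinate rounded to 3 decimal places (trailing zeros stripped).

Answer: (0, 0)
(16, 0)
(30, 0)
(29.382, -1.902)

Derivation:
Executing turtle program step by step:
Start: pos=(0,0), heading=0, pen down
FD 16: (0,0) -> (16,0) [heading=0, draw]
FD 14: (16,0) -> (30,0) [heading=0, draw]
LT 72: heading 0 -> 72
BK 2: (30,0) -> (29.382,-1.902) [heading=72, draw]
Final: pos=(29.382,-1.902), heading=72, 3 segment(s) drawn
Waypoints (4 total):
(0, 0)
(16, 0)
(30, 0)
(29.382, -1.902)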